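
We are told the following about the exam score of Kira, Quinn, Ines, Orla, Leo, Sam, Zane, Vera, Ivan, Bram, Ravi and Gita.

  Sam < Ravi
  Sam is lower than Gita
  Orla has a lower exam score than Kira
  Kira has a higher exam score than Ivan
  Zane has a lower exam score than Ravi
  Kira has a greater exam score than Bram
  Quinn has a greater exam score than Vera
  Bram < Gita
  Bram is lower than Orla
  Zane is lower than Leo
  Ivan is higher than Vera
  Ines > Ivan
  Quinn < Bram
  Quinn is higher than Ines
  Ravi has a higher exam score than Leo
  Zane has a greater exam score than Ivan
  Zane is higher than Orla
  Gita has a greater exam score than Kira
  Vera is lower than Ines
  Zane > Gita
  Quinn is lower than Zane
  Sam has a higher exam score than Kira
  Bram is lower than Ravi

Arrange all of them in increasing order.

Vera < Ivan < Ines < Quinn < Bram < Orla < Kira < Sam < Gita < Zane < Leo < Ravi

Each adjacent pair is fixed by a given relation: Vera < Ivan; Ivan < Ines; Ines < Quinn; Quinn < Bram; Bram < Orla; Orla < Kira; Kira < Sam; Sam < Gita; Gita < Zane; Zane < Leo; Leo < Ravi. Chaining them end to end gives the full order.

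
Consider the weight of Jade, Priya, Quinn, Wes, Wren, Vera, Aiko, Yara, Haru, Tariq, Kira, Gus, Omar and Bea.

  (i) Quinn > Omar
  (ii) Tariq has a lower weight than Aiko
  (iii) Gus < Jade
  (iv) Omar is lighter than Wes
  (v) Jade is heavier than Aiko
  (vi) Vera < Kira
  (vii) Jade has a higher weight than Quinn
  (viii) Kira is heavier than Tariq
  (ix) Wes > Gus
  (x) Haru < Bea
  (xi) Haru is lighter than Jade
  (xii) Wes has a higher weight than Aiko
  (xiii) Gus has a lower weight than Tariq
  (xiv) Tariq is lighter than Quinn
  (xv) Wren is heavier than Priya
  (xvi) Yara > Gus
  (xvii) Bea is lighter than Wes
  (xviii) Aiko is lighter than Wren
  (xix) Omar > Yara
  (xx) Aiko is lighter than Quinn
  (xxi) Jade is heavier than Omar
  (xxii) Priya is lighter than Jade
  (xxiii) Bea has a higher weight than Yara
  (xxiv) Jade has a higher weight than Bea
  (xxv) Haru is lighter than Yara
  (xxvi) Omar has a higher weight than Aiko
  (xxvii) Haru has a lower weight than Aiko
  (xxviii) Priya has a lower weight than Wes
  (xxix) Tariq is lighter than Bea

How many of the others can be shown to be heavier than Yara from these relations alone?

Directly above Yara: Omar, Bea.
One step further: Quinn, Jade, Wes (5 so far).
Nothing else is reachable above Yara; 5 in all.

5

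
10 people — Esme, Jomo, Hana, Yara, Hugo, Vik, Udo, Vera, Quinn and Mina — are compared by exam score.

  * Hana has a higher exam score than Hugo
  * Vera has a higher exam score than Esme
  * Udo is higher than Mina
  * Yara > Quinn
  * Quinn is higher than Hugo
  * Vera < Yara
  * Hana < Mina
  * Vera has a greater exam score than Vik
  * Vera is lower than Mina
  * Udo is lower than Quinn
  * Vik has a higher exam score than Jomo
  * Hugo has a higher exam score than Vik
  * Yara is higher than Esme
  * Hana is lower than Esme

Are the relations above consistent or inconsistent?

consistent

The single ordering Jomo < Vik < Hugo < Hana < Esme < Vera < Mina < Udo < Quinn < Yara satisfies every listed relation, so no contradiction arises.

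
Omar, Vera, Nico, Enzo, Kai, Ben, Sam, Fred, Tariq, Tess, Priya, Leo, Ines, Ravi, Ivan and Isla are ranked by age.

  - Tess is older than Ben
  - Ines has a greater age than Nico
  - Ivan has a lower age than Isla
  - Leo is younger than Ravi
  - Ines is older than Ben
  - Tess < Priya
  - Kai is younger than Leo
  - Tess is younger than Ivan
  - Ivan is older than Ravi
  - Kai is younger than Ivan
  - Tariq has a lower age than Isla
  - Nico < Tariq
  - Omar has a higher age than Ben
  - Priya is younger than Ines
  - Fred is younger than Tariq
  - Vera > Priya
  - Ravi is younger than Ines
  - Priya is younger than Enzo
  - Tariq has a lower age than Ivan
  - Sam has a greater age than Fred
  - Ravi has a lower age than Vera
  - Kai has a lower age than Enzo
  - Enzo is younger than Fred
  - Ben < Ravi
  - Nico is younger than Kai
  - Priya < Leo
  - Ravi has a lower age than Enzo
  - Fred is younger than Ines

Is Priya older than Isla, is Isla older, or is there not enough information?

Priya < Leo and Leo < Ravi give Priya < Ravi.
With Ravi < Enzo: Priya < Leo < Ravi < Enzo.
Then Enzo < Fred extends the chain to Fred.
Then Fred < Tariq extends the chain to Tariq.
With Tariq < Ivan: Priya < Leo < Ravi < Enzo < Fred < Tariq < Ivan.
With Ivan < Isla: Priya < Leo < Ravi < Enzo < Fred < Tariq < Ivan < Isla.
So Isla is older.

Isla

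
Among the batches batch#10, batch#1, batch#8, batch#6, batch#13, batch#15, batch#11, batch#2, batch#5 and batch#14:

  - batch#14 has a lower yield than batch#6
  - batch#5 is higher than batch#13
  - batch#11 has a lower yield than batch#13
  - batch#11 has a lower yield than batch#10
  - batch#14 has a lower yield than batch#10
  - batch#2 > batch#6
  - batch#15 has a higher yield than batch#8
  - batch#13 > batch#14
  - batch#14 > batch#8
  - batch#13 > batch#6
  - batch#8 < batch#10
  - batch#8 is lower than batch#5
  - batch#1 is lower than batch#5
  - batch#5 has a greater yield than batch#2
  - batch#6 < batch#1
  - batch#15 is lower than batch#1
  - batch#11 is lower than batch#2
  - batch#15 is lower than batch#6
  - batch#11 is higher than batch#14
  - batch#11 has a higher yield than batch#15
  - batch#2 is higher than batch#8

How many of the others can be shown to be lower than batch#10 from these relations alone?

4

The elements the relations force below batch#10 are batch#8, batch#15, batch#14, batch#11 — no chain reaches any other.
That is 4.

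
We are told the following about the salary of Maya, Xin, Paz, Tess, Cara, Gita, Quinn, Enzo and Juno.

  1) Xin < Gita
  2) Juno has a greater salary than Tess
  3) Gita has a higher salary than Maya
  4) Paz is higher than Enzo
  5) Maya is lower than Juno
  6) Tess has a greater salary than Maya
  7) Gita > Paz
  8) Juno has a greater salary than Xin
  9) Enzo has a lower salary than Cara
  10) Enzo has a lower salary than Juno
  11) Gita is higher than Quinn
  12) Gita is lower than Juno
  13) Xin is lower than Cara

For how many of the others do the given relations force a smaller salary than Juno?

7

The elements the relations force below Juno are Quinn, Enzo, Xin, Paz, Maya, Tess, Gita — no chain reaches any other.
That is 7.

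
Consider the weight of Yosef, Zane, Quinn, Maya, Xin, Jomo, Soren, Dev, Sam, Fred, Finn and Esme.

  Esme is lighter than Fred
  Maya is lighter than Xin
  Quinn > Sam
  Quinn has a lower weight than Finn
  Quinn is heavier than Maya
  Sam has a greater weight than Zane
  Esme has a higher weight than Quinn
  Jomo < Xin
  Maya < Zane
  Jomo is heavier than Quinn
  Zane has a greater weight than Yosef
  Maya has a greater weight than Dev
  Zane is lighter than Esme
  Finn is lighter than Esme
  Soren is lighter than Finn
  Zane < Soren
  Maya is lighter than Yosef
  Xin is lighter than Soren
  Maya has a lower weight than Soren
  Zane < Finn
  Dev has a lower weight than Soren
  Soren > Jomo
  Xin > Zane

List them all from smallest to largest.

Nothing is placed below Dev, so it is least; from there Dev < Maya; Maya < Yosef; Yosef < Zane; Zane < Sam; Sam < Quinn; Quinn < Jomo; Jomo < Xin; Xin < Soren; Soren < Finn; Finn < Esme; Esme < Fred, each given directly.

Dev < Maya < Yosef < Zane < Sam < Quinn < Jomo < Xin < Soren < Finn < Esme < Fred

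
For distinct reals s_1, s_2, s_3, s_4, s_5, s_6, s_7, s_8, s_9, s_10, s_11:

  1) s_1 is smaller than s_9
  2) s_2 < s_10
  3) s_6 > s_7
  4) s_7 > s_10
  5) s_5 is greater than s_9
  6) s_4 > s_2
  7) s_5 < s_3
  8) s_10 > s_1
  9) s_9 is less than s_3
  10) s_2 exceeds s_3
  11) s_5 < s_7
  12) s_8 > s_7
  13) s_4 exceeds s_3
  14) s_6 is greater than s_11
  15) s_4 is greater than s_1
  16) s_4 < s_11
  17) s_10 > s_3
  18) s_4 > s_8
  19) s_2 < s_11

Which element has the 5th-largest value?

s_7

Chaining the given pairs: s_1 < s_9 < s_5 < s_3 < s_2 < s_10 < s_7 < s_8 < s_4 < s_11 < s_6.
The 5th largest is s_7.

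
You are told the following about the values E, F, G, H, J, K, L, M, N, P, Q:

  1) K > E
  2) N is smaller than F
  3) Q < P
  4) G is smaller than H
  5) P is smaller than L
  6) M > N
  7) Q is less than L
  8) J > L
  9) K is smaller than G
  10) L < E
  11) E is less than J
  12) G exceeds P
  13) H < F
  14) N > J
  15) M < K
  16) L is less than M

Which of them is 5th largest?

M

Piecing the relations together gives one ordering: Q < P < L < E < J < N < M < K < G < H < F.
The 5th largest is M.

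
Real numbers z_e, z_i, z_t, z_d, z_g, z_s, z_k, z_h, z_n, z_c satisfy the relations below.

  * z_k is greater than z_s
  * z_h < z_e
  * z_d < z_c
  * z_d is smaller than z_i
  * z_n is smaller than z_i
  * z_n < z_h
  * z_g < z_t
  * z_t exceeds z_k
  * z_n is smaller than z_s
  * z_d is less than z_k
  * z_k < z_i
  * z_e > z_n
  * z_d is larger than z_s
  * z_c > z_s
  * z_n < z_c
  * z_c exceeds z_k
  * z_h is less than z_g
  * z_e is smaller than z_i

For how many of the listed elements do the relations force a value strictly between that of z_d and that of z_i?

The relations place z_d below z_i. An element lies strictly between them when it is forced above z_d and also forced below z_i.
Above z_d: {z_k, z_t, z_c}. Below z_i: {z_n, z_h, z_s, z_k, z_e}.
Intersection: {z_k} — 1.

1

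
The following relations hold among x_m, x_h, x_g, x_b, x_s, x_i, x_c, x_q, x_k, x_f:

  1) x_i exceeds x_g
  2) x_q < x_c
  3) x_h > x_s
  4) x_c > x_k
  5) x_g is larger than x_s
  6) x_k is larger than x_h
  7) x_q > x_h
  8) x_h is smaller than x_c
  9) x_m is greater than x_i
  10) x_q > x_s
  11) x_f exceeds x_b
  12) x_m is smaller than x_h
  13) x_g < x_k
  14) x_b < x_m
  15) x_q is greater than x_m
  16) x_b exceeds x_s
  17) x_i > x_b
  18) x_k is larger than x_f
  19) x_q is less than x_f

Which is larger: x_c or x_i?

The relevant relations are x_i < x_m; x_m < x_h; x_h < x_q; x_q < x_f; x_f < x_k; x_k < x_c.
Chaining these gives x_i < x_m < x_h < x_q < x_f < x_k < x_c.
So x_i < x_c; x_c is the larger of the two.

x_c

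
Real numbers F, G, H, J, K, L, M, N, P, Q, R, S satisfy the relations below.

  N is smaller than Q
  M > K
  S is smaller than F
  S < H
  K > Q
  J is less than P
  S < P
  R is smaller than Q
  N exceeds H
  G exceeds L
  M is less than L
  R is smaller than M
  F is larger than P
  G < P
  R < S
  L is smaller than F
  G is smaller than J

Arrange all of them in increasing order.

The consecutive links are each given: R < S; S < H; H < N; N < Q; Q < K; K < M; M < L; L < G; G < J; J < P; P < F.

R < S < H < N < Q < K < M < L < G < J < P < F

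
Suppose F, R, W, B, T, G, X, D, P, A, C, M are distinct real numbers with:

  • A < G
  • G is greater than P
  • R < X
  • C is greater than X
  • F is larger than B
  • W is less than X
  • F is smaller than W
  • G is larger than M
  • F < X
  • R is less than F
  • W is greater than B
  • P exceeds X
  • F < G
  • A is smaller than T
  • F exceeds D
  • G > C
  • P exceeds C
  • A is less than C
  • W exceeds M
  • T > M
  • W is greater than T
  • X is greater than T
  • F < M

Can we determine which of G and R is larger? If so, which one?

G

The relevant relations are R < F; F < M; M < T; T < W; W < X; X < C; C < P; P < G.
Together: R < F < M < T < W < X < C < P < G.
So G is larger.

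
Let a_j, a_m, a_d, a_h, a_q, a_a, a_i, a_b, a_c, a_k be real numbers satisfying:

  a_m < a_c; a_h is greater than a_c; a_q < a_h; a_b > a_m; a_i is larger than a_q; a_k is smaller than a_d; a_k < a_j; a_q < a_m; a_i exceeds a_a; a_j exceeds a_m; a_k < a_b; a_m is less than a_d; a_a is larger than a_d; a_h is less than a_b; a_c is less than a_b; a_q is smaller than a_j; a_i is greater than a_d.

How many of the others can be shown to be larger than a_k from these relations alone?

5

Directly above a_k: a_d, a_j, a_b.
One step further: a_a, a_i (5 so far).
Nothing else is reachable above a_k; 5 in all.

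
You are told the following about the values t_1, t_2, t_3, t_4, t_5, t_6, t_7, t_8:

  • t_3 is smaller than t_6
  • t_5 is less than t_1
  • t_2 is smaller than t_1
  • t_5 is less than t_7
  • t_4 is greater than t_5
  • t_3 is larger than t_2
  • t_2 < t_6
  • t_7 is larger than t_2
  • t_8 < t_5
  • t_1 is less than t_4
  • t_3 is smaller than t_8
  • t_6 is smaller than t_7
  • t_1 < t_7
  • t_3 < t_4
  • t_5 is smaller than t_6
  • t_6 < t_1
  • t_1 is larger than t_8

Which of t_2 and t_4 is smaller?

t_2

Link the given pairs in sequence: t_2 < t_3; t_3 < t_8; t_8 < t_5; t_5 < t_6; t_6 < t_1; t_1 < t_4.
Together: t_2 < t_3 < t_8 < t_5 < t_6 < t_1 < t_4.
So t_2 < t_4; t_2 is the smaller of the two.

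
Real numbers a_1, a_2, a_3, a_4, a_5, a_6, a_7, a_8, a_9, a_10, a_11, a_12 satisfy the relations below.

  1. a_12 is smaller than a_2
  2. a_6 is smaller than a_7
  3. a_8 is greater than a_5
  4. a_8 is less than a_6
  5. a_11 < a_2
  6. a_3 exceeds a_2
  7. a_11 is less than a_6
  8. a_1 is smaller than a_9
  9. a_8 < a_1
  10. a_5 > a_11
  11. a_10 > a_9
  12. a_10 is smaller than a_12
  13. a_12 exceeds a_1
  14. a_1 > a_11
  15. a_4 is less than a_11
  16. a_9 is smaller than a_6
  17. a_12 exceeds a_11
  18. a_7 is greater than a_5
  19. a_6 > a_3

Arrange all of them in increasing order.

a_4 < a_11 < a_5 < a_8 < a_1 < a_9 < a_10 < a_12 < a_2 < a_3 < a_6 < a_7

Each adjacent pair is fixed by a given relation: a_4 < a_11; a_11 < a_5; a_5 < a_8; a_8 < a_1; a_1 < a_9; a_9 < a_10; a_10 < a_12; a_12 < a_2; a_2 < a_3; a_3 < a_6; a_6 < a_7. Chaining them end to end gives the full order.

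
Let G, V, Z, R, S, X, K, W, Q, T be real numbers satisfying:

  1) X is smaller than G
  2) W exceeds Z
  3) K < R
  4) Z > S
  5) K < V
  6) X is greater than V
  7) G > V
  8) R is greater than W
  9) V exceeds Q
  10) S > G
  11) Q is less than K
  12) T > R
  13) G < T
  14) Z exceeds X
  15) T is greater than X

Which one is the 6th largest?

G

Piecing the relations together gives one ordering: Q < K < V < X < G < S < Z < W < R < T.
Counting 6 from the largest end gives G.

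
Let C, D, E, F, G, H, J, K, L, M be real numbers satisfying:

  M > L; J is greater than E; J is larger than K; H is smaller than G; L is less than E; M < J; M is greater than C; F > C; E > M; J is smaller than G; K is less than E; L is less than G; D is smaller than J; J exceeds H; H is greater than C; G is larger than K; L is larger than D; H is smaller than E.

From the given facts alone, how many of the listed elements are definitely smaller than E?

6

From E the given relations immediately reach L, H, K, M.
From those, D, C — 6 in total.
Nothing else is reachable below E; 6 in all.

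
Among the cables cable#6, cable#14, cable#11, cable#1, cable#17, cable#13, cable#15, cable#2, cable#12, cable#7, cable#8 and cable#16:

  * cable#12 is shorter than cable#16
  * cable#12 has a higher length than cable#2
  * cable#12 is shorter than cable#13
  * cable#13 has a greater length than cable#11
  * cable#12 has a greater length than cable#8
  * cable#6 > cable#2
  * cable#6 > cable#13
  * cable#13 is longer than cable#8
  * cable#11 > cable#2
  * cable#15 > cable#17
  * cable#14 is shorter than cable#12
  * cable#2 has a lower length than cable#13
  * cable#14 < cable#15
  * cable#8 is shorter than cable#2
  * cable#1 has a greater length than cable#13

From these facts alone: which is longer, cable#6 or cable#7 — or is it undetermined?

Following every chain through cable#7: nothing is chained to cable#7.
cable#6 is not reached, and no chain runs the other way from cable#6 to cable#7.
So the given relations leave the order of cable#7 and cable#6 undetermined.

undetermined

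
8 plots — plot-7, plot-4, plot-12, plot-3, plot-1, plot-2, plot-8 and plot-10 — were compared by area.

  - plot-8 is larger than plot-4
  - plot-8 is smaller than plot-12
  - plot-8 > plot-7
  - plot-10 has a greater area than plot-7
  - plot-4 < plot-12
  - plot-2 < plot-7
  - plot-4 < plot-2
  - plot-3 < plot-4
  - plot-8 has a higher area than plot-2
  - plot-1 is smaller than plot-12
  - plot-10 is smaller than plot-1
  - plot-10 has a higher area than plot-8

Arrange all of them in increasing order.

Nothing is placed below plot-3, so it is least; from there plot-3 < plot-4; plot-4 < plot-2; plot-2 < plot-7; plot-7 < plot-8; plot-8 < plot-10; plot-10 < plot-1; plot-1 < plot-12, each given directly.

plot-3 < plot-4 < plot-2 < plot-7 < plot-8 < plot-10 < plot-1 < plot-12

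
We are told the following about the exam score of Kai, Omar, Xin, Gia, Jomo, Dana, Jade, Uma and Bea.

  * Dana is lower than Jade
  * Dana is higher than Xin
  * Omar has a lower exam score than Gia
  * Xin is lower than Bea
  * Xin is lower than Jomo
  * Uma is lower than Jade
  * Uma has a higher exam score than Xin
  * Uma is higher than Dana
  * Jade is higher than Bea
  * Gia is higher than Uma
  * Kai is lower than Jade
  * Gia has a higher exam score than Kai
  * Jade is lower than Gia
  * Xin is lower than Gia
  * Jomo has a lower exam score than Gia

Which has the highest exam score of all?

Gia

Xin is not greatest since Xin < Dana; Dana is not greatest since Dana < Uma; Uma is not greatest since Uma < Jade; Omar is not greatest since Omar < Gia; Jomo is not greatest since Jomo < Gia; Kai is not greatest since Kai < Gia; Bea is not greatest since Bea < Jade; Jade is not greatest since Jade < Gia.
Only Gia has nothing above it, so Gia is the highest exam score.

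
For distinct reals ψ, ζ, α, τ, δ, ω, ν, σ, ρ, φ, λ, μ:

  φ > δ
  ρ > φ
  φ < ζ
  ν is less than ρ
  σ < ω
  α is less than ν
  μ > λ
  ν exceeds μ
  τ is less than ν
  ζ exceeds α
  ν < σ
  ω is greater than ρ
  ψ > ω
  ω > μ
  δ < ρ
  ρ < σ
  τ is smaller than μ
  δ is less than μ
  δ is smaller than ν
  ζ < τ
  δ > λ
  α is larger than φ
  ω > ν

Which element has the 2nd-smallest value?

δ

Piecing the relations together gives one ordering: λ < δ < φ < α < ζ < τ < μ < ν < ρ < σ < ω < ψ.
The 2nd smallest is δ.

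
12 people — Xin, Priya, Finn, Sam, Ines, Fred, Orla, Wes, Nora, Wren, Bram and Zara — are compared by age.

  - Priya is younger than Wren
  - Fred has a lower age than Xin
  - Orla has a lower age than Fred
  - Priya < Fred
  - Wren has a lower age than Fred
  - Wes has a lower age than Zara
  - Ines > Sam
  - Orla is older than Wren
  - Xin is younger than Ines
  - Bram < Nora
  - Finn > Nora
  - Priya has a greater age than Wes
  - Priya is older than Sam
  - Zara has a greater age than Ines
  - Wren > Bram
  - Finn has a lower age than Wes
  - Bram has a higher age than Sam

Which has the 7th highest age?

Piecing the relations together gives one ordering: Sam < Bram < Nora < Finn < Wes < Priya < Wren < Orla < Fred < Xin < Ines < Zara.
Counting 7 from the largest end gives Priya.

Priya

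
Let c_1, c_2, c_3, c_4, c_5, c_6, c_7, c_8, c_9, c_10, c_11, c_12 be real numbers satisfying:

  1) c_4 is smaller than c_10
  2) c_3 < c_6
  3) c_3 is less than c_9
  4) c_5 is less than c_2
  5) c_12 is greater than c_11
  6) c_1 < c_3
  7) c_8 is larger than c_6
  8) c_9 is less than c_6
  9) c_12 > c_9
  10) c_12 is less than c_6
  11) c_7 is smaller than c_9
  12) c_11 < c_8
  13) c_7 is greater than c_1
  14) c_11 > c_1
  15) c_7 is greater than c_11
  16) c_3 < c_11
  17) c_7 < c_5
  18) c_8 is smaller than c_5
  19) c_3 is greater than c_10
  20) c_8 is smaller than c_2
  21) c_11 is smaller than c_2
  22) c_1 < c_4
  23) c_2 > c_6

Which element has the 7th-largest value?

Piecing the relations together gives one ordering: c_1 < c_4 < c_10 < c_3 < c_11 < c_7 < c_9 < c_12 < c_6 < c_8 < c_5 < c_2.
Counting 7 from the largest end gives c_7.

c_7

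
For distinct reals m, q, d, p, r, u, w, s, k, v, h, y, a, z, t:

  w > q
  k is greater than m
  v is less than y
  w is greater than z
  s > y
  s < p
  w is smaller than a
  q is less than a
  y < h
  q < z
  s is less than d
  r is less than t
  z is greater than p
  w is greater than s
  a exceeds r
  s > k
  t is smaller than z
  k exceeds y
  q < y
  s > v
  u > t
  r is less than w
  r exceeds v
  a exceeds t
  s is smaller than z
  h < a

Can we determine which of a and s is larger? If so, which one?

a

Following the relations from s: s < p < z < w < a.
So a is larger.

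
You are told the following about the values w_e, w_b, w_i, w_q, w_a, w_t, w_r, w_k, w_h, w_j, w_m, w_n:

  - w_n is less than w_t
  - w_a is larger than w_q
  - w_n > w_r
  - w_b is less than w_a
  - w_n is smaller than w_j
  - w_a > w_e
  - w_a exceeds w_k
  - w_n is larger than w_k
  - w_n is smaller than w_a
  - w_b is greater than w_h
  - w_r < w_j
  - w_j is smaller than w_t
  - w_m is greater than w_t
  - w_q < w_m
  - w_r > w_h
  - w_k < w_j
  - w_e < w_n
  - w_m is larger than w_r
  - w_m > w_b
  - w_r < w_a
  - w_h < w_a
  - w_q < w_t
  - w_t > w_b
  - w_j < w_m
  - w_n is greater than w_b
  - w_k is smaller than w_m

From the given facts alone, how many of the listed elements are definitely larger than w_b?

Directly above w_b: w_n, w_t, w_m, w_a.
One step further: w_j (5 so far).
No other element is forced above w_b by the given relations, so the count is 5.

5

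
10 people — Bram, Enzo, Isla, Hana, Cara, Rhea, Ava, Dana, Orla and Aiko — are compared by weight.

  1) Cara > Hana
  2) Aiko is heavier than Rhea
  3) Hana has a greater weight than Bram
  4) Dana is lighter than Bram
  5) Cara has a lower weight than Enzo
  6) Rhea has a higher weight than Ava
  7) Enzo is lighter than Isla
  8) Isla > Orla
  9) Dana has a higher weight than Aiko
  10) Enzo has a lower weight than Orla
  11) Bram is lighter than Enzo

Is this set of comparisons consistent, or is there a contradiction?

Every relation is compatible with Ava < Rhea < Aiko < Dana < Bram < Hana < Cara < Enzo < Orla < Isla; the set is consistent.

consistent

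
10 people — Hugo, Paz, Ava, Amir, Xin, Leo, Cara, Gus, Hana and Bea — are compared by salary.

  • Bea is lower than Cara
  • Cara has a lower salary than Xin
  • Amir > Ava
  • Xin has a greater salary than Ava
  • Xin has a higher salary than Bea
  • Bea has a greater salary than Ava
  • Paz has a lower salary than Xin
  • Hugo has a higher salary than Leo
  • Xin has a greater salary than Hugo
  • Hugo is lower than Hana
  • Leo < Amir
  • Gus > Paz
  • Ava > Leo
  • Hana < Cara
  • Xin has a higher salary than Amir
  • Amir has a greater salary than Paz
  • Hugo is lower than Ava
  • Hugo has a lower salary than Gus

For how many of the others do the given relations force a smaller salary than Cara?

The elements the relations force below Cara are Leo, Hugo, Hana, Ava, Bea — no chain reaches any other.
That is 5.

5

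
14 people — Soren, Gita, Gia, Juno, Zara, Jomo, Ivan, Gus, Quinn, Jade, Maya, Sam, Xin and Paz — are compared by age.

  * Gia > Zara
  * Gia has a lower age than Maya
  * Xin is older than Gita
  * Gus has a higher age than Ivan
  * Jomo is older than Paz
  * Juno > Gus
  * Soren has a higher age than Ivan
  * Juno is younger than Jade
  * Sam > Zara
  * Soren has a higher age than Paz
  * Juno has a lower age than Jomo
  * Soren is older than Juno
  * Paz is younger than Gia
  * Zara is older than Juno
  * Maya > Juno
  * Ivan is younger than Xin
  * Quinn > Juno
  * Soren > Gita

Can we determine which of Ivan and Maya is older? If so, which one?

Link the given pairs in sequence: Ivan < Gus; Gus < Juno; Juno < Zara; Zara < Gia; Gia < Maya.
Together: Ivan < Gus < Juno < Zara < Gia < Maya.
So Maya is older.

Maya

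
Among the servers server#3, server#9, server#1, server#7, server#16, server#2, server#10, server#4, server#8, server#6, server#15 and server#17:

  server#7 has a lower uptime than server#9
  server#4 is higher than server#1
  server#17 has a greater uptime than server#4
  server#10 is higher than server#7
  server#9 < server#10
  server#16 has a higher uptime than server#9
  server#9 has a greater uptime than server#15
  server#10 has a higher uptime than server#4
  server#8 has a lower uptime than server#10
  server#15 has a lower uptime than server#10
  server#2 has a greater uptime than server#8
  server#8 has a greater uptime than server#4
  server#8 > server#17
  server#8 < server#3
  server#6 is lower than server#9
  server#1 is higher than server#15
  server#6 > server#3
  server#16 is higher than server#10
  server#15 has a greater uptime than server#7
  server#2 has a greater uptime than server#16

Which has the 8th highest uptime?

The consecutive relations fix a unique order: server#7 < server#15 < server#1 < server#4 < server#17 < server#8 < server#3 < server#6 < server#9 < server#10 < server#16 < server#2.
Counting 8 from the largest end gives server#17.

server#17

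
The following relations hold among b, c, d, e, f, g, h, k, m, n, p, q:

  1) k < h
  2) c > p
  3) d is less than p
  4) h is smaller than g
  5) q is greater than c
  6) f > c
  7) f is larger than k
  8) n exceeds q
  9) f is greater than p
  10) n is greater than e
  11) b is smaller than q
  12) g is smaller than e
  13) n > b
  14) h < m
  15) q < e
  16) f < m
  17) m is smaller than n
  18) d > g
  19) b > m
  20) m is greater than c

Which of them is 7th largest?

c

The consecutive relations fix a unique order: k < h < g < d < p < c < f < m < b < q < e < n.
Counting 7 from the largest end gives c.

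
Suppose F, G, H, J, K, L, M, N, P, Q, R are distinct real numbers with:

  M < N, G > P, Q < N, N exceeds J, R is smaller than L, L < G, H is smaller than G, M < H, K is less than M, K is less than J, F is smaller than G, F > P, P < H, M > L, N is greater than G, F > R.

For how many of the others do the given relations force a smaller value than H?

5

The elements the relations force below H are R, P, L, K, M — no chain reaches any other.
That is 5.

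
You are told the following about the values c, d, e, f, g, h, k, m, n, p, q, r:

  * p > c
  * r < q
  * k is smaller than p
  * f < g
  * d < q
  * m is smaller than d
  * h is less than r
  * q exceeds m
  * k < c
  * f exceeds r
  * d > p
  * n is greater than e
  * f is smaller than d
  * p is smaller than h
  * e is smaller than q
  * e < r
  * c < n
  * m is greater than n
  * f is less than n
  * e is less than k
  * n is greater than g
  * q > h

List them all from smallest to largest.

Each adjacent pair is fixed by a given relation: e < k; k < c; c < p; p < h; h < r; r < f; f < g; g < n; n < m; m < d; d < q. Chaining them end to end gives the full order.

e < k < c < p < h < r < f < g < n < m < d < q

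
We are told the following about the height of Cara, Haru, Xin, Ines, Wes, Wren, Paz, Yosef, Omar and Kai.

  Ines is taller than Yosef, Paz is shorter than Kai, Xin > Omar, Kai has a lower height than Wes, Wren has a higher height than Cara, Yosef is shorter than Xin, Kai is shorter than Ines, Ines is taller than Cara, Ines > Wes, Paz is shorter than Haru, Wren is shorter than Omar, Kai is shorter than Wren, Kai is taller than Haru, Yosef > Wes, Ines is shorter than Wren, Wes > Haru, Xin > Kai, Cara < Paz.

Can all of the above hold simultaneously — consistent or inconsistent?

consistent

Every relation is compatible with Cara < Paz < Haru < Kai < Wes < Yosef < Ines < Wren < Omar < Xin; the set is consistent.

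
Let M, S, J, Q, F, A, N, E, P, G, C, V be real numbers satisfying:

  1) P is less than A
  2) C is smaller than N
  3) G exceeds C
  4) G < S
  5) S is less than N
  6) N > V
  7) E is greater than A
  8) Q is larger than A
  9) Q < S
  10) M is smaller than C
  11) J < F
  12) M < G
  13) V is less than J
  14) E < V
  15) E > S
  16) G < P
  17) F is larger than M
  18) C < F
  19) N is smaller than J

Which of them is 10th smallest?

N

Chaining the given pairs: M < C < G < P < A < Q < S < E < V < N < J < F.
The 10th smallest is N.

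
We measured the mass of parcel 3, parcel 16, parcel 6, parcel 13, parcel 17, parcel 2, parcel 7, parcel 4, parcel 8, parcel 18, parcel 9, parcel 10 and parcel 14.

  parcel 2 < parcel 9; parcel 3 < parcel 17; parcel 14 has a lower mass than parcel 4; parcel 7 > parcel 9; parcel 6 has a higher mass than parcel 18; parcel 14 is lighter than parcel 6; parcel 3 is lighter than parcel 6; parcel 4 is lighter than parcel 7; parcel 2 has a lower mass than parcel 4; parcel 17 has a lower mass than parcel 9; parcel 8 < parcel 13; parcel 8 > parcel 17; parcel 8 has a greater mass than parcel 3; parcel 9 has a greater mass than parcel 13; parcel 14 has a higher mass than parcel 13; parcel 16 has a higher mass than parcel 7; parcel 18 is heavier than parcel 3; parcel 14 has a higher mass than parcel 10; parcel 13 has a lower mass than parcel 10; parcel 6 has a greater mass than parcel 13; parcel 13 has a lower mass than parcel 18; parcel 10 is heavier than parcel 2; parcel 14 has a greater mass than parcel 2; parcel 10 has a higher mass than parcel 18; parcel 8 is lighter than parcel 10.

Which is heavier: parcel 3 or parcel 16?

Chaining the given relations: parcel 3 < parcel 8 < parcel 13 < parcel 18 < parcel 10 < parcel 14 < parcel 4 < parcel 7 < parcel 16.
So parcel 3 < parcel 16; parcel 16 is the heavier of the two.

parcel 16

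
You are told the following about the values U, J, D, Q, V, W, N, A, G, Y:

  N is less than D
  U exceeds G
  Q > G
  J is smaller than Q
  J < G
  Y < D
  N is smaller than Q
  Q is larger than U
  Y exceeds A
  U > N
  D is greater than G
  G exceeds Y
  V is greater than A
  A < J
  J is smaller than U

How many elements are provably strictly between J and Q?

2

Chaining upward from J reaches: G, U, D.
Chaining downward from Q reaches: A, N, Y, G, U.
Strictly between J and Q are those in both lists: G, U — 2 elements.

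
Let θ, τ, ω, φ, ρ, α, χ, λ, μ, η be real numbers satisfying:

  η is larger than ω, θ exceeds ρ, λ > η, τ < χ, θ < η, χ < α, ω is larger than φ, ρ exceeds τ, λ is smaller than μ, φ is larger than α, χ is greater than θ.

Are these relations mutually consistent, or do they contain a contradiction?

Every relation is compatible with τ < ρ < θ < χ < α < φ < ω < η < λ < μ; the set is consistent.

consistent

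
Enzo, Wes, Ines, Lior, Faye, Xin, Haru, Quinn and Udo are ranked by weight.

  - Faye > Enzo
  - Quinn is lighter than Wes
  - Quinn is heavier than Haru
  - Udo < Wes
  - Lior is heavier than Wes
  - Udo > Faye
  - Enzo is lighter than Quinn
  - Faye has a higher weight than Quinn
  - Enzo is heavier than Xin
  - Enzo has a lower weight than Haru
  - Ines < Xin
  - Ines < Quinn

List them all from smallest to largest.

Ines < Xin < Enzo < Haru < Quinn < Faye < Udo < Wes < Lior

Nothing is placed below Ines, so it is least; from there Ines < Xin; Xin < Enzo; Enzo < Haru; Haru < Quinn; Quinn < Faye; Faye < Udo; Udo < Wes; Wes < Lior, each given directly.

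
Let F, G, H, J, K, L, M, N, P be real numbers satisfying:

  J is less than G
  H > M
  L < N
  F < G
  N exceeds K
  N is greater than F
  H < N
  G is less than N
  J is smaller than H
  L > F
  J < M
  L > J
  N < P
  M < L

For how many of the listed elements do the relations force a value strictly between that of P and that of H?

1

The relations place H below P. An element lies strictly between them when it is forced above H and also forced below P.
Above H: {N}. Below P: {F, J, M, G, L, K, N}.
Intersection: {N} — 1.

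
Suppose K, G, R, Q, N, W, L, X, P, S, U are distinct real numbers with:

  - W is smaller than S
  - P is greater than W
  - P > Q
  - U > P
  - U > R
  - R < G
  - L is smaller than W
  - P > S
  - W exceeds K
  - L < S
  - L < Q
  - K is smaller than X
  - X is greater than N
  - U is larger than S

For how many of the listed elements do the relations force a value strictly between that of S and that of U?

The relations place S below U. An element lies strictly between them when it is forced above S and also forced below U.
Above S: {P}. Below U: {K, L, W, Q, R, P}.
Intersection: {P} — 1.

1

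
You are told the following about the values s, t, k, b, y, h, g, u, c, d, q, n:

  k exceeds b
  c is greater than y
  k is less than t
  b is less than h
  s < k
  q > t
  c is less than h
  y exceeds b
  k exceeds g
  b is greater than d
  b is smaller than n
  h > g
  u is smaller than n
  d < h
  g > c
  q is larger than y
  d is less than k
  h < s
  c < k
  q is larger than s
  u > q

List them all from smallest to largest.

Nothing is placed below d, so it is least; from there d < b; b < y; y < c; c < g; g < h; h < s; s < k; k < t; t < q; q < u; u < n, each given directly.

d < b < y < c < g < h < s < k < t < q < u < n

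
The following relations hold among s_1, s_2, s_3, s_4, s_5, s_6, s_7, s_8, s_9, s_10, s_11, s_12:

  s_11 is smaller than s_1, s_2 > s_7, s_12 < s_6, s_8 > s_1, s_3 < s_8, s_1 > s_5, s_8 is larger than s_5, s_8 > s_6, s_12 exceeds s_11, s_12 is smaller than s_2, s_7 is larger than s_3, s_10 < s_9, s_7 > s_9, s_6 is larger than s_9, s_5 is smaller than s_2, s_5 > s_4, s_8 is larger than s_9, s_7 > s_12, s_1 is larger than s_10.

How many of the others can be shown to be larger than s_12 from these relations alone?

4

From s_12 the given relations immediately reach s_7, s_6, s_2.
From those, s_8 — 4 in total.
Nothing else is reachable above s_12; 4 in all.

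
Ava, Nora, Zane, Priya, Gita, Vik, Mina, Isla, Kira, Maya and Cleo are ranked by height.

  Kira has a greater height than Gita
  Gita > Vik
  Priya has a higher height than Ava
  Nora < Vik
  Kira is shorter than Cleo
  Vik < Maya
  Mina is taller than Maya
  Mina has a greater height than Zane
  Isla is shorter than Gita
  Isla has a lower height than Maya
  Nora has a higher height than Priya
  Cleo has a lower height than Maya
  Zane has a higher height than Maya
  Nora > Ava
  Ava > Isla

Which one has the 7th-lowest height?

Kira

Chaining the given pairs: Isla < Ava < Priya < Nora < Vik < Gita < Kira < Cleo < Maya < Zane < Mina.
The 7th smallest is Kira.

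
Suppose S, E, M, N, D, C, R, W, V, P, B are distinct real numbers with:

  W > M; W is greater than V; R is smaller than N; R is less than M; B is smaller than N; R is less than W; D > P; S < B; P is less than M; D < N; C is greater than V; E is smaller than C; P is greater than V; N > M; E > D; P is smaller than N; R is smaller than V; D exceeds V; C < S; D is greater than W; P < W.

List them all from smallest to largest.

R < V < P < M < W < D < E < C < S < B < N

Each adjacent pair is fixed by a given relation: R < V; V < P; P < M; M < W; W < D; D < E; E < C; C < S; S < B; B < N. Chaining them end to end gives the full order.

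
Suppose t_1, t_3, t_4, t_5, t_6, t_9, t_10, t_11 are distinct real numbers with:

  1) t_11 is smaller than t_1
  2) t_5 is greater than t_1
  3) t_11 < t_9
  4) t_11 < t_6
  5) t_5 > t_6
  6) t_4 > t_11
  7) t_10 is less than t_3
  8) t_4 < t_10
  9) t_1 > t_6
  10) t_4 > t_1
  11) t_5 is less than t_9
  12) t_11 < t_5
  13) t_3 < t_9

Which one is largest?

t_11 is not greatest since t_11 < t_6; t_6 is not greatest since t_6 < t_1; t_1 is not greatest since t_1 < t_4; t_5 is not greatest since t_5 < t_9; t_4 is not greatest since t_4 < t_10; t_10 is not greatest since t_10 < t_3; t_3 is not greatest since t_3 < t_9.
Only t_9 has nothing above it, so t_9 is the largest.

t_9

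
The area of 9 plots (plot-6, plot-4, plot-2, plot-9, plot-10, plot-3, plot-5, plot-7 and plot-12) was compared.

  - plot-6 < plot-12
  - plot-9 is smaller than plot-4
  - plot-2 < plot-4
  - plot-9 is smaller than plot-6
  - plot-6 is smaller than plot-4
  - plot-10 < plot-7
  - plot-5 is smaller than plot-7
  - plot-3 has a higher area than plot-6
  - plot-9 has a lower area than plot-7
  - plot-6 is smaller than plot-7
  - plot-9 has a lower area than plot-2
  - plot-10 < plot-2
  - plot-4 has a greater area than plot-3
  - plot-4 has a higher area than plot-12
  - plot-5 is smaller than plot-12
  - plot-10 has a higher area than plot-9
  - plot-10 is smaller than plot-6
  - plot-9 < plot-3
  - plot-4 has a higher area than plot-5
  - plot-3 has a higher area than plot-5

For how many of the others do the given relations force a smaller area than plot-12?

Directly below plot-12: plot-5, plot-6.
One step further: plot-9, plot-10 (4 so far).
Nothing else is reachable below plot-12; 4 in all.

4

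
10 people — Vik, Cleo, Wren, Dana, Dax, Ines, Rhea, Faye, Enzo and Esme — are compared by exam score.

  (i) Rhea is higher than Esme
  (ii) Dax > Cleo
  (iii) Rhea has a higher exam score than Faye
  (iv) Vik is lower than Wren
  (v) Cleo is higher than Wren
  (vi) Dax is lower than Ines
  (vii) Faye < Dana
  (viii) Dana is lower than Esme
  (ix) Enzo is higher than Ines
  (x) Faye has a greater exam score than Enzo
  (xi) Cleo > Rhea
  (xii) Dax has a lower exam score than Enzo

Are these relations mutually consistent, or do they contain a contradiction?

inconsistent

We have Rhea < Cleo stated directly, yet also Cleo < Dax < Ines < Enzo < Faye < Dana < Esme < Rhea by chaining the others — so Cleo < Rhea. Contradiction.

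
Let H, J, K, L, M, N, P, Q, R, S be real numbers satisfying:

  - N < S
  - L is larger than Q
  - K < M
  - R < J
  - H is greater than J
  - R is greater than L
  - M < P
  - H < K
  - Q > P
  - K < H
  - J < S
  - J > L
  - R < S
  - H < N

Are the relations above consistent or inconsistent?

Chaining the given relations yields K < M < P < Q < L < R < J < H, so K < H. But one relation states H < K. These cannot both hold.

inconsistent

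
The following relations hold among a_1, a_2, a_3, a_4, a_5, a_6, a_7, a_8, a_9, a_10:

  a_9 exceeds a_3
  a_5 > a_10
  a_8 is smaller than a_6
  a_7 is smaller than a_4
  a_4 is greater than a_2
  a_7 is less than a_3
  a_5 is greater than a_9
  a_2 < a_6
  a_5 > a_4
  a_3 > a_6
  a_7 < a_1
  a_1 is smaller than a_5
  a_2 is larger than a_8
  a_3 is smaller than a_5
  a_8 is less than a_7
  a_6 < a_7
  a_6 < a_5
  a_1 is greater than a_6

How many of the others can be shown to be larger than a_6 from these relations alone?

The elements the relations force above a_6 are a_7, a_3, a_1, a_4, a_9, a_5 — no chain reaches any other.
That is 6.

6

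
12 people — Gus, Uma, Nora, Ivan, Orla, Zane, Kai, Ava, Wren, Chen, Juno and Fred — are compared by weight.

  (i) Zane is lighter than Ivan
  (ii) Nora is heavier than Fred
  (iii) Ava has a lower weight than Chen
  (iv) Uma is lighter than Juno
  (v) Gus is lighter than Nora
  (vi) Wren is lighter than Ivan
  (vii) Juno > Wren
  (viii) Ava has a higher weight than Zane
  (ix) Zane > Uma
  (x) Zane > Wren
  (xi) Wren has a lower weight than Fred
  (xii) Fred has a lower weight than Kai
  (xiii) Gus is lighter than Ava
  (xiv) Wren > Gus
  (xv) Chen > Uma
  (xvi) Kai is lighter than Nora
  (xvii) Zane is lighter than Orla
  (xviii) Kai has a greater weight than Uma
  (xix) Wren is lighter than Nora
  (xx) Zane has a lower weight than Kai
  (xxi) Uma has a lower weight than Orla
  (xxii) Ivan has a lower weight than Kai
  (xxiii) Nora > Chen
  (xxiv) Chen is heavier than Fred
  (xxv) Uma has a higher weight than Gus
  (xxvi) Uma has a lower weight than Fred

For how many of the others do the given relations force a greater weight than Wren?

9

The elements the relations force above Wren are Fred, Zane, Orla, Ivan, Ava, Juno, Chen, Kai, Nora — no chain reaches any other.
That is 9.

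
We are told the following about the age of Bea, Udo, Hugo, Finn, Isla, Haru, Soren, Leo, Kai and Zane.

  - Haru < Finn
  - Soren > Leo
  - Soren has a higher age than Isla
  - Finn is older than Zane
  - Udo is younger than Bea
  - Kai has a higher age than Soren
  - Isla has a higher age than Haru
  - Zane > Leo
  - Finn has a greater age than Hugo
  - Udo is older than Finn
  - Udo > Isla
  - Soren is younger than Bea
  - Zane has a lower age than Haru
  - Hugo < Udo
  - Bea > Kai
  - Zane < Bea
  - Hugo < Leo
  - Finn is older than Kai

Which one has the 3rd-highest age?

Chaining the given pairs: Hugo < Leo < Zane < Haru < Isla < Soren < Kai < Finn < Udo < Bea.
Counting 3 from the largest end gives Finn.

Finn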